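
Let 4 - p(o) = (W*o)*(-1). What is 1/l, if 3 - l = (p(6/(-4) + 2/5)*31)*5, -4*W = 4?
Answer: -2/1575 ≈ -0.0012698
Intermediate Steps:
W = -1 (W = -¼*4 = -1)
p(o) = 4 - o (p(o) = 4 - (-o)*(-1) = 4 - o)
l = -1575/2 (l = 3 - (4 - (6/(-4) + 2/5))*31*5 = 3 - (4 - (6*(-¼) + 2*(⅕)))*31*5 = 3 - (4 - (-3/2 + ⅖))*31*5 = 3 - (4 - 1*(-11/10))*31*5 = 3 - (4 + 11/10)*31*5 = 3 - (51/10)*31*5 = 3 - 1581*5/10 = 3 - 1*1581/2 = 3 - 1581/2 = -1575/2 ≈ -787.50)
1/l = 1/(-1575/2) = -2/1575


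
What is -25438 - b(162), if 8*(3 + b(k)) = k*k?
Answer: -57431/2 ≈ -28716.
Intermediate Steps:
b(k) = -3 + k**2/8 (b(k) = -3 + (k*k)/8 = -3 + k**2/8)
-25438 - b(162) = -25438 - (-3 + (1/8)*162**2) = -25438 - (-3 + (1/8)*26244) = -25438 - (-3 + 6561/2) = -25438 - 1*6555/2 = -25438 - 6555/2 = -57431/2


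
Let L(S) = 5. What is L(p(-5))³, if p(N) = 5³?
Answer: 125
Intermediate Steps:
p(N) = 125
L(p(-5))³ = 5³ = 125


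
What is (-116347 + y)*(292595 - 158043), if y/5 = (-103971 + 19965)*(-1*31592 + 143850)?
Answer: -6344374925594024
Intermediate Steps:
y = -47151727740 (y = 5*((-103971 + 19965)*(-1*31592 + 143850)) = 5*(-84006*(-31592 + 143850)) = 5*(-84006*112258) = 5*(-9430345548) = -47151727740)
(-116347 + y)*(292595 - 158043) = (-116347 - 47151727740)*(292595 - 158043) = -47151844087*134552 = -6344374925594024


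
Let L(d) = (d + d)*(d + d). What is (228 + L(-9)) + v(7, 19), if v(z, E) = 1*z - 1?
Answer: 558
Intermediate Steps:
v(z, E) = -1 + z (v(z, E) = z - 1 = -1 + z)
L(d) = 4*d² (L(d) = (2*d)*(2*d) = 4*d²)
(228 + L(-9)) + v(7, 19) = (228 + 4*(-9)²) + (-1 + 7) = (228 + 4*81) + 6 = (228 + 324) + 6 = 552 + 6 = 558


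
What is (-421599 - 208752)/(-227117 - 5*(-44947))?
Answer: 210117/794 ≈ 264.63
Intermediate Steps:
(-421599 - 208752)/(-227117 - 5*(-44947)) = -630351/(-227117 + 224735) = -630351/(-2382) = -630351*(-1/2382) = 210117/794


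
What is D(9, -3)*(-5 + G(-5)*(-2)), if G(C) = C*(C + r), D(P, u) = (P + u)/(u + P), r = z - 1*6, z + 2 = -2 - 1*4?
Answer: -195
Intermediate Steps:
z = -8 (z = -2 + (-2 - 1*4) = -2 + (-2 - 4) = -2 - 6 = -8)
r = -14 (r = -8 - 1*6 = -8 - 6 = -14)
D(P, u) = 1 (D(P, u) = (P + u)/(P + u) = 1)
G(C) = C*(-14 + C) (G(C) = C*(C - 14) = C*(-14 + C))
D(9, -3)*(-5 + G(-5)*(-2)) = 1*(-5 - 5*(-14 - 5)*(-2)) = 1*(-5 - 5*(-19)*(-2)) = 1*(-5 + 95*(-2)) = 1*(-5 - 190) = 1*(-195) = -195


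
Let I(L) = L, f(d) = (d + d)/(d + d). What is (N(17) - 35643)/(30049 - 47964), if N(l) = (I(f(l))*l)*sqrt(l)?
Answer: 35643/17915 - 17*sqrt(17)/17915 ≈ 1.9856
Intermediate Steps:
f(d) = 1 (f(d) = (2*d)/((2*d)) = (2*d)*(1/(2*d)) = 1)
N(l) = l**(3/2) (N(l) = (1*l)*sqrt(l) = l*sqrt(l) = l**(3/2))
(N(17) - 35643)/(30049 - 47964) = (17**(3/2) - 35643)/(30049 - 47964) = (17*sqrt(17) - 35643)/(-17915) = (-35643 + 17*sqrt(17))*(-1/17915) = 35643/17915 - 17*sqrt(17)/17915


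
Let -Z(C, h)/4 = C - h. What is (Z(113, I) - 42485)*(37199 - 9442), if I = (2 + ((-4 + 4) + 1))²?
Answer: -1190803057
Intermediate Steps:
I = 9 (I = (2 + (0 + 1))² = (2 + 1)² = 3² = 9)
Z(C, h) = -4*C + 4*h (Z(C, h) = -4*(C - h) = -4*C + 4*h)
(Z(113, I) - 42485)*(37199 - 9442) = ((-4*113 + 4*9) - 42485)*(37199 - 9442) = ((-452 + 36) - 42485)*27757 = (-416 - 42485)*27757 = -42901*27757 = -1190803057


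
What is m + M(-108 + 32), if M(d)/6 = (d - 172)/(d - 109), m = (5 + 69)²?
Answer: 1014548/185 ≈ 5484.0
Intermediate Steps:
m = 5476 (m = 74² = 5476)
M(d) = 6*(-172 + d)/(-109 + d) (M(d) = 6*((d - 172)/(d - 109)) = 6*((-172 + d)/(-109 + d)) = 6*(-172 + d)/(-109 + d))
m + M(-108 + 32) = 5476 + 6*(-172 + (-108 + 32))/(-109 + (-108 + 32)) = 5476 + 6*(-172 - 76)/(-109 - 76) = 5476 + 6*(-248)/(-185) = 5476 + 6*(-1/185)*(-248) = 5476 + 1488/185 = 1014548/185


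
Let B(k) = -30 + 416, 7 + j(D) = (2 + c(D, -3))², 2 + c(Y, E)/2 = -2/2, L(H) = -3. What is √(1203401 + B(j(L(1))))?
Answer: 13*√7123 ≈ 1097.2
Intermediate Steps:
c(Y, E) = -6 (c(Y, E) = -4 + 2*(-2/2) = -4 + 2*(-2*½) = -4 + 2*(-1) = -4 - 2 = -6)
j(D) = 9 (j(D) = -7 + (2 - 6)² = -7 + (-4)² = -7 + 16 = 9)
B(k) = 386
√(1203401 + B(j(L(1)))) = √(1203401 + 386) = √1203787 = 13*√7123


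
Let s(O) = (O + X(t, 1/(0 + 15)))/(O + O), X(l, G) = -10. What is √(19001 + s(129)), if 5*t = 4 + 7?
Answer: √1264813266/258 ≈ 137.85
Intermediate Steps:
t = 11/5 (t = (4 + 7)/5 = (⅕)*11 = 11/5 ≈ 2.2000)
s(O) = (-10 + O)/(2*O) (s(O) = (O - 10)/(O + O) = (-10 + O)/((2*O)) = (-10 + O)*(1/(2*O)) = (-10 + O)/(2*O))
√(19001 + s(129)) = √(19001 + (½)*(-10 + 129)/129) = √(19001 + (½)*(1/129)*119) = √(19001 + 119/258) = √(4902377/258) = √1264813266/258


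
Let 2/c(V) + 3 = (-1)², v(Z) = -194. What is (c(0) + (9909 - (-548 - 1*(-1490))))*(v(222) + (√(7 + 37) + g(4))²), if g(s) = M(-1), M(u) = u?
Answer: -1335934 - 35864*√11 ≈ -1.4549e+6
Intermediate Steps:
c(V) = -1 (c(V) = 2/(-3 + (-1)²) = 2/(-3 + 1) = 2/(-2) = 2*(-½) = -1)
g(s) = -1
(c(0) + (9909 - (-548 - 1*(-1490))))*(v(222) + (√(7 + 37) + g(4))²) = (-1 + (9909 - (-548 - 1*(-1490))))*(-194 + (√(7 + 37) - 1)²) = (-1 + (9909 - (-548 + 1490)))*(-194 + (√44 - 1)²) = (-1 + (9909 - 1*942))*(-194 + (2*√11 - 1)²) = (-1 + (9909 - 942))*(-194 + (-1 + 2*√11)²) = (-1 + 8967)*(-194 + (-1 + 2*√11)²) = 8966*(-194 + (-1 + 2*√11)²) = -1739404 + 8966*(-1 + 2*√11)²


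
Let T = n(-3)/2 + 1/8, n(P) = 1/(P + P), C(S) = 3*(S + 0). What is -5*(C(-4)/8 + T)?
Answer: 175/24 ≈ 7.2917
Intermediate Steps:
C(S) = 3*S
n(P) = 1/(2*P)
T = 1/24 (T = ((½)/(-3))/2 + 1/8 = ((½)*(-⅓))*(½) + 1*(⅛) = -⅙*½ + ⅛ = -1/12 + ⅛ = 1/24 ≈ 0.041667)
-5*(C(-4)/8 + T) = -5*((3*(-4))/8 + 1/24) = -5*(-12*⅛ + 1/24) = -5*(-3/2 + 1/24) = -5*(-35/24) = 175/24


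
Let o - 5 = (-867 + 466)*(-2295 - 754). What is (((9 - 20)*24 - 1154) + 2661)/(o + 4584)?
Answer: 1243/1227238 ≈ 0.0010128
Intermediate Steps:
o = 1222654 (o = 5 + (-867 + 466)*(-2295 - 754) = 5 - 401*(-3049) = 5 + 1222649 = 1222654)
(((9 - 20)*24 - 1154) + 2661)/(o + 4584) = (((9 - 20)*24 - 1154) + 2661)/(1222654 + 4584) = ((-11*24 - 1154) + 2661)/1227238 = ((-264 - 1154) + 2661)*(1/1227238) = (-1418 + 2661)*(1/1227238) = 1243*(1/1227238) = 1243/1227238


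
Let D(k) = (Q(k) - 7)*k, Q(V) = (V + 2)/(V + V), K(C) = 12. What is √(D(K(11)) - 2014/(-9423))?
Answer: I*√757564179/3141 ≈ 8.7628*I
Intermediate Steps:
Q(V) = (2 + V)/(2*V) (Q(V) = (2 + V)/((2*V)) = (2 + V)*(1/(2*V)) = (2 + V)/(2*V))
D(k) = k*(-7 + (2 + k)/(2*k)) (D(k) = ((2 + k)/(2*k) - 7)*k = (-7 + (2 + k)/(2*k))*k = k*(-7 + (2 + k)/(2*k)))
√(D(K(11)) - 2014/(-9423)) = √((1 - 13/2*12) - 2014/(-9423)) = √((1 - 78) - 2014*(-1/9423)) = √(-77 + 2014/9423) = √(-723557/9423) = I*√757564179/3141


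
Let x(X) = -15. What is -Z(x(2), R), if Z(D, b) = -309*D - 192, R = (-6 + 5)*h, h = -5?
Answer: -4443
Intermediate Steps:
R = 5 (R = (-6 + 5)*(-5) = -1*(-5) = 5)
Z(D, b) = -192 - 309*D
-Z(x(2), R) = -(-192 - 309*(-15)) = -(-192 + 4635) = -1*4443 = -4443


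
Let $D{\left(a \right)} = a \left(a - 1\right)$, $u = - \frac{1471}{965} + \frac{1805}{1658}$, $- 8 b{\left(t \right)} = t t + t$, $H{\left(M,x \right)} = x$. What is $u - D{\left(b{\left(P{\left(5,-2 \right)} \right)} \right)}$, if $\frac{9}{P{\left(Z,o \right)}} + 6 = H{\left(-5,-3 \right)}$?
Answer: $- \frac{697093}{1599970} \approx -0.43569$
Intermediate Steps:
$P{\left(Z,o \right)} = -1$ ($P{\left(Z,o \right)} = \frac{9}{-6 - 3} = \frac{9}{-9} = 9 \left(- \frac{1}{9}\right) = -1$)
$b{\left(t \right)} = - \frac{t}{8} - \frac{t^{2}}{8}$ ($b{\left(t \right)} = - \frac{t t + t}{8} = - \frac{t^{2} + t}{8} = - \frac{t + t^{2}}{8} = - \frac{t}{8} - \frac{t^{2}}{8}$)
$u = - \frac{697093}{1599970}$ ($u = \left(-1471\right) \frac{1}{965} + 1805 \cdot \frac{1}{1658} = - \frac{1471}{965} + \frac{1805}{1658} = - \frac{697093}{1599970} \approx -0.43569$)
$D{\left(a \right)} = a \left(-1 + a\right)$
$u - D{\left(b{\left(P{\left(5,-2 \right)} \right)} \right)} = - \frac{697093}{1599970} - \left(- \frac{1}{8}\right) \left(-1\right) \left(1 - 1\right) \left(-1 - - \frac{1 - 1}{8}\right) = - \frac{697093}{1599970} - \left(- \frac{1}{8}\right) \left(-1\right) 0 \left(-1 - \left(- \frac{1}{8}\right) 0\right) = - \frac{697093}{1599970} - 0 \left(-1 + 0\right) = - \frac{697093}{1599970} - 0 \left(-1\right) = - \frac{697093}{1599970} - 0 = - \frac{697093}{1599970} + 0 = - \frac{697093}{1599970}$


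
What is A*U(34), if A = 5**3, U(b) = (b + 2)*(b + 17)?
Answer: 229500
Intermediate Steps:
U(b) = (2 + b)*(17 + b)
A = 125
A*U(34) = 125*(34 + 34**2 + 19*34) = 125*(34 + 1156 + 646) = 125*1836 = 229500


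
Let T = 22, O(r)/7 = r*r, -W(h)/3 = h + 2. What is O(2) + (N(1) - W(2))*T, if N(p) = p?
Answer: 314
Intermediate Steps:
W(h) = -6 - 3*h (W(h) = -3*(h + 2) = -3*(2 + h) = -6 - 3*h)
O(r) = 7*r² (O(r) = 7*(r*r) = 7*r²)
O(2) + (N(1) - W(2))*T = 7*2² + (1 - (-6 - 3*2))*22 = 7*4 + (1 - (-6 - 6))*22 = 28 + (1 - 1*(-12))*22 = 28 + (1 + 12)*22 = 28 + 13*22 = 28 + 286 = 314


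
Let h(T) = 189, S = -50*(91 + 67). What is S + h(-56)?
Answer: -7711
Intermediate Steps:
S = -7900 (S = -50*158 = -7900)
S + h(-56) = -7900 + 189 = -7711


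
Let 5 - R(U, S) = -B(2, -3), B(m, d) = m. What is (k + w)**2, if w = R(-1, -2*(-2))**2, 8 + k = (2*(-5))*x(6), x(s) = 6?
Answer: 361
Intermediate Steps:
R(U, S) = 7 (R(U, S) = 5 - (-1)*2 = 5 - 1*(-2) = 5 + 2 = 7)
k = -68 (k = -8 + (2*(-5))*6 = -8 - 10*6 = -8 - 60 = -68)
w = 49 (w = 7**2 = 49)
(k + w)**2 = (-68 + 49)**2 = (-19)**2 = 361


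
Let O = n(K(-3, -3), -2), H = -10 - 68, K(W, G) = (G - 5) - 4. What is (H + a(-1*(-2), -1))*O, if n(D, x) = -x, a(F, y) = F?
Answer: -152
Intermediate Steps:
K(W, G) = -9 + G (K(W, G) = (-5 + G) - 4 = -9 + G)
H = -78
O = 2 (O = -1*(-2) = 2)
(H + a(-1*(-2), -1))*O = (-78 - 1*(-2))*2 = (-78 + 2)*2 = -76*2 = -152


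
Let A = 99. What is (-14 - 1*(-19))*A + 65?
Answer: 560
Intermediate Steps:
(-14 - 1*(-19))*A + 65 = (-14 - 1*(-19))*99 + 65 = (-14 + 19)*99 + 65 = 5*99 + 65 = 495 + 65 = 560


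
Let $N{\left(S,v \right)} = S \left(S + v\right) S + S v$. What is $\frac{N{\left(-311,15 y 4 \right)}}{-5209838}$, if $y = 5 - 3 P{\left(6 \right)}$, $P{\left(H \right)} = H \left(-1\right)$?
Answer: $- \frac{102965569}{5209838} \approx -19.764$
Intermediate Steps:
$P{\left(H \right)} = - H$
$y = 23$ ($y = 5 - 3 \left(\left(-1\right) 6\right) = 5 - -18 = 5 + 18 = 23$)
$N{\left(S,v \right)} = S v + S^{2} \left(S + v\right)$ ($N{\left(S,v \right)} = S^{2} \left(S + v\right) + S v = S v + S^{2} \left(S + v\right)$)
$\frac{N{\left(-311,15 y 4 \right)}}{-5209838} = \frac{\left(-311\right) \left(15 \cdot 23 \cdot 4 + \left(-311\right)^{2} - 311 \cdot 15 \cdot 23 \cdot 4\right)}{-5209838} = - 311 \left(345 \cdot 4 + 96721 - 311 \cdot 345 \cdot 4\right) \left(- \frac{1}{5209838}\right) = - 311 \left(1380 + 96721 - 429180\right) \left(- \frac{1}{5209838}\right) = \left(-311\right) \left(-331079\right) \left(- \frac{1}{5209838}\right) = 102965569 \left(- \frac{1}{5209838}\right) = - \frac{102965569}{5209838}$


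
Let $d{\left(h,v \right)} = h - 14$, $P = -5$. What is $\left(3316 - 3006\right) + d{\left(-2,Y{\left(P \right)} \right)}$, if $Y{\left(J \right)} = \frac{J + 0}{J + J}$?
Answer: $294$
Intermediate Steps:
$Y{\left(J \right)} = \frac{1}{2}$ ($Y{\left(J \right)} = \frac{J}{2 J} = J \frac{1}{2 J} = \frac{1}{2}$)
$d{\left(h,v \right)} = -14 + h$
$\left(3316 - 3006\right) + d{\left(-2,Y{\left(P \right)} \right)} = \left(3316 - 3006\right) - 16 = 310 - 16 = 294$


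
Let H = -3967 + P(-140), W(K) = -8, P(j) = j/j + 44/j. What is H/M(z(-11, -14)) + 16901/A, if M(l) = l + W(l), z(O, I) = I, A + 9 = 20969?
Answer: 292270193/1613920 ≈ 181.09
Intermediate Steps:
A = 20960 (A = -9 + 20969 = 20960)
P(j) = 1 + 44/j
H = -138821/35 (H = -3967 + (44 - 140)/(-140) = -3967 - 1/140*(-96) = -3967 + 24/35 = -138821/35 ≈ -3966.3)
M(l) = -8 + l (M(l) = l - 8 = -8 + l)
H/M(z(-11, -14)) + 16901/A = -138821/(35*(-8 - 14)) + 16901/20960 = -138821/35/(-22) + 16901*(1/20960) = -138821/35*(-1/22) + 16901/20960 = 138821/770 + 16901/20960 = 292270193/1613920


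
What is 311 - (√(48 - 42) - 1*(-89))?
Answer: 222 - √6 ≈ 219.55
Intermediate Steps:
311 - (√(48 - 42) - 1*(-89)) = 311 - (√6 + 89) = 311 - (89 + √6) = 311 + (-89 - √6) = 222 - √6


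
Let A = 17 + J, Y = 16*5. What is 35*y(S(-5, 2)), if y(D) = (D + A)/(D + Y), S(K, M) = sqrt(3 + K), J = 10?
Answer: 37835/3201 + 1855*I*sqrt(2)/6402 ≈ 11.82 + 0.40977*I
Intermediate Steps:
Y = 80
A = 27 (A = 17 + 10 = 27)
y(D) = (27 + D)/(80 + D) (y(D) = (D + 27)/(D + 80) = (27 + D)/(80 + D))
35*y(S(-5, 2)) = 35*((27 + sqrt(3 - 5))/(80 + sqrt(3 - 5))) = 35*((27 + sqrt(-2))/(80 + sqrt(-2))) = 35*((27 + I*sqrt(2))/(80 + I*sqrt(2))) = 35*(27 + I*sqrt(2))/(80 + I*sqrt(2))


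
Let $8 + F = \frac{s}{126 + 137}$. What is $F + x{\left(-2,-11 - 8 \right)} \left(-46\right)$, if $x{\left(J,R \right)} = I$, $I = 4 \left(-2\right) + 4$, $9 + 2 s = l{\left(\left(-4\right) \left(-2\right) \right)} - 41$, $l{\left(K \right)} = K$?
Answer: $\frac{46267}{263} \approx 175.92$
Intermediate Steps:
$s = -21$ ($s = - \frac{9}{2} + \frac{\left(-4\right) \left(-2\right) - 41}{2} = - \frac{9}{2} + \frac{8 - 41}{2} = - \frac{9}{2} + \frac{1}{2} \left(-33\right) = - \frac{9}{2} - \frac{33}{2} = -21$)
$F = - \frac{2125}{263}$ ($F = -8 - \frac{21}{126 + 137} = -8 - \frac{21}{263} = - \frac{2125}{263} \approx -8.0798$)
$I = -4$ ($I = -8 + 4 = -4$)
$x{\left(J,R \right)} = -4$
$F + x{\left(-2,-11 - 8 \right)} \left(-46\right) = - \frac{2125}{263} - -184 = - \frac{2125}{263} + 184 = \frac{46267}{263}$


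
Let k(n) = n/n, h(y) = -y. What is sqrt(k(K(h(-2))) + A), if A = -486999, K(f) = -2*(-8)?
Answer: I*sqrt(486998) ≈ 697.85*I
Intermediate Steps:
K(f) = 16
k(n) = 1
sqrt(k(K(h(-2))) + A) = sqrt(1 - 486999) = sqrt(-486998) = I*sqrt(486998)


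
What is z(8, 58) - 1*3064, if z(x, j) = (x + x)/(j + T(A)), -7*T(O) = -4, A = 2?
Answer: -628064/205 ≈ -3063.7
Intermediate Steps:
T(O) = 4/7 (T(O) = -⅐*(-4) = 4/7)
z(x, j) = 2*x/(4/7 + j) (z(x, j) = (x + x)/(j + 4/7) = (2*x)/(4/7 + j) = 2*x/(4/7 + j))
z(8, 58) - 1*3064 = 14*8/(4 + 7*58) - 1*3064 = 14*8/(4 + 406) - 3064 = 14*8/410 - 3064 = 14*8*(1/410) - 3064 = 56/205 - 3064 = -628064/205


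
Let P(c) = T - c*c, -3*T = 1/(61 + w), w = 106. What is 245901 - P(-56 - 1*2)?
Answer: 124881766/501 ≈ 2.4927e+5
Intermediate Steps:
T = -1/501 (T = -1/(3*(61 + 106)) = -⅓/167 = -⅓*1/167 = -1/501 ≈ -0.0019960)
P(c) = -1/501 - c² (P(c) = -1/501 - c*c = -1/501 - c²)
245901 - P(-56 - 1*2) = 245901 - (-1/501 - (-56 - 1*2)²) = 245901 - (-1/501 - (-56 - 2)²) = 245901 - (-1/501 - 1*(-58)²) = 245901 - (-1/501 - 1*3364) = 245901 - (-1/501 - 3364) = 245901 - 1*(-1685365/501) = 245901 + 1685365/501 = 124881766/501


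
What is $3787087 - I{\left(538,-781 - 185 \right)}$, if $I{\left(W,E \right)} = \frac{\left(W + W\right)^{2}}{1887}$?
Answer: $\frac{7145075393}{1887} \approx 3.7865 \cdot 10^{6}$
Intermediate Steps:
$I{\left(W,E \right)} = \frac{4 W^{2}}{1887}$ ($I{\left(W,E \right)} = \left(2 W\right)^{2} \cdot \frac{1}{1887} = 4 W^{2} \cdot \frac{1}{1887} = \frac{4 W^{2}}{1887}$)
$3787087 - I{\left(538,-781 - 185 \right)} = 3787087 - \frac{4 \cdot 538^{2}}{1887} = 3787087 - \frac{4}{1887} \cdot 289444 = 3787087 - \frac{1157776}{1887} = \frac{7145075393}{1887}$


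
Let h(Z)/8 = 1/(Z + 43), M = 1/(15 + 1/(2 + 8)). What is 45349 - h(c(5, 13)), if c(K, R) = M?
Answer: 294903339/6503 ≈ 45349.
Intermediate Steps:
M = 10/151 (M = 1/(15 + 1/10) = 1/(15 + ⅒) = 1/(151/10) = 10/151 ≈ 0.066225)
c(K, R) = 10/151
h(Z) = 8/(43 + Z) (h(Z) = 8/(Z + 43) = 8/(43 + Z))
45349 - h(c(5, 13)) = 45349 - 8/(43 + 10/151) = 45349 - 8/6503/151 = 45349 - 8*151/6503 = 45349 - 1*1208/6503 = 45349 - 1208/6503 = 294903339/6503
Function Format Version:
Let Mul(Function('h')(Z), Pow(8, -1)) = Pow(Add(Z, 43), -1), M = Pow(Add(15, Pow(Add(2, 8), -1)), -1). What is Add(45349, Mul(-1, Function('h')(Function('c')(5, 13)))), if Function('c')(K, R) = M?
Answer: Rational(294903339, 6503) ≈ 45349.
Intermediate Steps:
M = Rational(10, 151) (M = Pow(Add(15, Pow(10, -1)), -1) = Pow(Add(15, Rational(1, 10)), -1) = Pow(Rational(151, 10), -1) = Rational(10, 151) ≈ 0.066225)
Function('c')(K, R) = Rational(10, 151)
Function('h')(Z) = Mul(8, Pow(Add(43, Z), -1)) (Function('h')(Z) = Mul(8, Pow(Add(Z, 43), -1)) = Mul(8, Pow(Add(43, Z), -1)))
Add(45349, Mul(-1, Function('h')(Function('c')(5, 13)))) = Add(45349, Mul(-1, Mul(8, Pow(Add(43, Rational(10, 151)), -1)))) = Add(45349, Mul(-1, Mul(8, Pow(Rational(6503, 151), -1)))) = Add(45349, Mul(-1, Mul(8, Rational(151, 6503)))) = Add(45349, Mul(-1, Rational(1208, 6503))) = Add(45349, Rational(-1208, 6503)) = Rational(294903339, 6503)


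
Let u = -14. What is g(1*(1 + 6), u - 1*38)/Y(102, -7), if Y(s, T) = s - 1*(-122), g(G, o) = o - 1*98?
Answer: -75/112 ≈ -0.66964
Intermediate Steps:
g(G, o) = -98 + o (g(G, o) = o - 98 = -98 + o)
Y(s, T) = 122 + s (Y(s, T) = s + 122 = 122 + s)
g(1*(1 + 6), u - 1*38)/Y(102, -7) = (-98 + (-14 - 1*38))/(122 + 102) = (-98 + (-14 - 38))/224 = (-98 - 52)*(1/224) = -150*1/224 = -75/112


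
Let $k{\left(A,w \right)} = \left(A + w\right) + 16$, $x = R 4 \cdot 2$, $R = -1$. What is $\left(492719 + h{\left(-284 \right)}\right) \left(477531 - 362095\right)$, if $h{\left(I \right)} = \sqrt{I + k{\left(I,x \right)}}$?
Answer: $56877510484 + 461744 i \sqrt{35} \approx 5.6878 \cdot 10^{10} + 2.7317 \cdot 10^{6} i$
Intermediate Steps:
$x = -8$ ($x = \left(-1\right) 4 \cdot 2 = \left(-4\right) 2 = -8$)
$k{\left(A,w \right)} = 16 + A + w$
$h{\left(I \right)} = \sqrt{8 + 2 I}$ ($h{\left(I \right)} = \sqrt{I + \left(16 + I - 8\right)} = \sqrt{I + \left(8 + I\right)} = \sqrt{8 + 2 I}$)
$\left(492719 + h{\left(-284 \right)}\right) \left(477531 - 362095\right) = \left(492719 + \sqrt{8 + 2 \left(-284\right)}\right) \left(477531 - 362095\right) = \left(492719 + \sqrt{8 - 568}\right) 115436 = \left(492719 + \sqrt{-560}\right) 115436 = \left(492719 + 4 i \sqrt{35}\right) 115436 = 56877510484 + 461744 i \sqrt{35}$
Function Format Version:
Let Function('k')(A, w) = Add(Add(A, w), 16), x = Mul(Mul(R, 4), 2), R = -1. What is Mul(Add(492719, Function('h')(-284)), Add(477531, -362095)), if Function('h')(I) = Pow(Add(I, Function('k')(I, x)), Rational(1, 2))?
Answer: Add(56877510484, Mul(461744, I, Pow(35, Rational(1, 2)))) ≈ Add(5.6878e+10, Mul(2.7317e+6, I))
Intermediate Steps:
x = -8 (x = Mul(Mul(-1, 4), 2) = Mul(-4, 2) = -8)
Function('k')(A, w) = Add(16, A, w)
Function('h')(I) = Pow(Add(8, Mul(2, I)), Rational(1, 2)) (Function('h')(I) = Pow(Add(I, Add(16, I, -8)), Rational(1, 2)) = Pow(Add(I, Add(8, I)), Rational(1, 2)) = Pow(Add(8, Mul(2, I)), Rational(1, 2)))
Mul(Add(492719, Function('h')(-284)), Add(477531, -362095)) = Mul(Add(492719, Pow(Add(8, Mul(2, -284)), Rational(1, 2))), Add(477531, -362095)) = Mul(Add(492719, Pow(Add(8, -568), Rational(1, 2))), 115436) = Mul(Add(492719, Pow(-560, Rational(1, 2))), 115436) = Mul(Add(492719, Mul(4, I, Pow(35, Rational(1, 2)))), 115436) = Add(56877510484, Mul(461744, I, Pow(35, Rational(1, 2))))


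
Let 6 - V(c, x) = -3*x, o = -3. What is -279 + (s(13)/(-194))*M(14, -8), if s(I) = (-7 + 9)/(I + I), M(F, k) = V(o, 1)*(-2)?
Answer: -351810/1261 ≈ -278.99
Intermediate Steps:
V(c, x) = 6 + 3*x (V(c, x) = 6 - (-3)*x = 6 + 3*x)
M(F, k) = -18 (M(F, k) = (6 + 3*1)*(-2) = (6 + 3)*(-2) = 9*(-2) = -18)
s(I) = 1/I (s(I) = 2/((2*I)) = 2*(1/(2*I)) = 1/I)
-279 + (s(13)/(-194))*M(14, -8) = -279 + (1/(13*(-194)))*(-18) = -279 + ((1/13)*(-1/194))*(-18) = -279 - 1/2522*(-18) = -279 + 9/1261 = -351810/1261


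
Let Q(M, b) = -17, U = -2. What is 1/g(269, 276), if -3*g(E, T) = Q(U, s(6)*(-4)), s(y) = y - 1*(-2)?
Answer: 3/17 ≈ 0.17647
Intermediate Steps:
s(y) = 2 + y (s(y) = y + 2 = 2 + y)
g(E, T) = 17/3 (g(E, T) = -1/3*(-17) = 17/3)
1/g(269, 276) = 1/(17/3) = 3/17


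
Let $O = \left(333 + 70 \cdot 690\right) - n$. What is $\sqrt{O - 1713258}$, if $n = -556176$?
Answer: $3 i \sqrt{123161} \approx 1052.8 i$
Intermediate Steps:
$O = 604809$ ($O = \left(333 + 70 \cdot 690\right) - -556176 = \left(333 + 48300\right) + 556176 = 48633 + 556176 = 604809$)
$\sqrt{O - 1713258} = \sqrt{604809 - 1713258} = \sqrt{-1108449} = 3 i \sqrt{123161}$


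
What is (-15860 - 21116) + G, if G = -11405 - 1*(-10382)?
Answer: -37999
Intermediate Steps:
G = -1023 (G = -11405 + 10382 = -1023)
(-15860 - 21116) + G = (-15860 - 21116) - 1023 = -36976 - 1023 = -37999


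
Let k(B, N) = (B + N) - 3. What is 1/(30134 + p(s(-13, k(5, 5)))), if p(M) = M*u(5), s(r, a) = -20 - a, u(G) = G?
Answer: 1/29999 ≈ 3.3334e-5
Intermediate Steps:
k(B, N) = -3 + B + N
p(M) = 5*M (p(M) = M*5 = 5*M)
1/(30134 + p(s(-13, k(5, 5)))) = 1/(30134 + 5*(-20 - (-3 + 5 + 5))) = 1/(30134 + 5*(-20 - 1*7)) = 1/(30134 + 5*(-20 - 7)) = 1/(30134 + 5*(-27)) = 1/(30134 - 135) = 1/29999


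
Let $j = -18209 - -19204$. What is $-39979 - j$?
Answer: $-40974$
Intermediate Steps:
$j = 995$ ($j = -18209 + 19204 = 995$)
$-39979 - j = -39979 - 995 = -40974$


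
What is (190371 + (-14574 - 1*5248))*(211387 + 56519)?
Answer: 45691100394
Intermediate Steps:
(190371 + (-14574 - 1*5248))*(211387 + 56519) = (190371 + (-14574 - 5248))*267906 = (190371 - 19822)*267906 = 170549*267906 = 45691100394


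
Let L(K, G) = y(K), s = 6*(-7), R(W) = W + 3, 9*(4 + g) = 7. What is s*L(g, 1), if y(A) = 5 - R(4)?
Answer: 84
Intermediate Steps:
g = -29/9 (g = -4 + (1/9)*7 = -4 + 7/9 = -29/9 ≈ -3.2222)
R(W) = 3 + W
y(A) = -2 (y(A) = 5 - (3 + 4) = 5 - 1*7 = 5 - 7 = -2)
s = -42
L(K, G) = -2
s*L(g, 1) = -42*(-2) = 84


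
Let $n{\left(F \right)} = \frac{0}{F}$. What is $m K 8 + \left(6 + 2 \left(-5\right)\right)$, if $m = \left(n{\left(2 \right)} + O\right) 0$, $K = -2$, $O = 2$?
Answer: $-4$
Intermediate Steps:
$n{\left(F \right)} = 0$
$m = 0$ ($m = \left(0 + 2\right) 0 = 2 \cdot 0 = 0$)
$m K 8 + \left(6 + 2 \left(-5\right)\right) = 0 \left(\left(-2\right) 8\right) + \left(6 + 2 \left(-5\right)\right) = 0 \left(-16\right) + \left(6 - 10\right) = 0 - 4 = -4$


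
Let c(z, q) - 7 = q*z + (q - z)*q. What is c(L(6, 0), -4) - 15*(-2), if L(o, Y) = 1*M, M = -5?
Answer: 53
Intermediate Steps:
L(o, Y) = -5 (L(o, Y) = 1*(-5) = -5)
c(z, q) = 7 + q*z + q*(q - z) (c(z, q) = 7 + (q*z + (q - z)*q) = 7 + (q*z + q*(q - z)) = 7 + q*z + q*(q - z))
c(L(6, 0), -4) - 15*(-2) = (7 + (-4)²) - 15*(-2) = (7 + 16) + 30 = 23 + 30 = 53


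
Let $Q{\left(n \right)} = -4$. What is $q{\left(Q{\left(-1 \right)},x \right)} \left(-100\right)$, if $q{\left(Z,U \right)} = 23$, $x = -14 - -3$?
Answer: $-2300$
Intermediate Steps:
$x = -11$ ($x = -14 + 3 = -11$)
$q{\left(Q{\left(-1 \right)},x \right)} \left(-100\right) = 23 \left(-100\right) = -2300$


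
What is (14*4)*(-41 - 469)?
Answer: -28560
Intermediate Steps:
(14*4)*(-41 - 469) = 56*(-510) = -28560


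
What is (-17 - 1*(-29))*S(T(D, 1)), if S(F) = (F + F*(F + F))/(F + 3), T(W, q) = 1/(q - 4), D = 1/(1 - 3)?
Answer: -½ ≈ -0.50000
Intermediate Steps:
D = -½ (D = 1/(-2) = -½ ≈ -0.50000)
T(W, q) = 1/(-4 + q)
S(F) = (F + 2*F²)/(3 + F) (S(F) = (F + F*(2*F))/(3 + F) = (F + 2*F²)/(3 + F))
(-17 - 1*(-29))*S(T(D, 1)) = (-17 - 1*(-29))*((1 + 2/(-4 + 1))/((-4 + 1)*(3 + 1/(-4 + 1)))) = (-17 + 29)*((1 + 2/(-3))/((-3)*(3 + 1/(-3)))) = 12*(-(1 + 2*(-⅓))/(3*(3 - ⅓))) = 12*(-(1 - ⅔)/(3*8/3)) = 12*(-⅓*3/8*⅓) = 12*(-1/24) = -½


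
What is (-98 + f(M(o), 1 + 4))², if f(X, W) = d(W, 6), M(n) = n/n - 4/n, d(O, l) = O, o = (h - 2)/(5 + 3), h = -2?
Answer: 8649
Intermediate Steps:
o = -½ (o = (-2 - 2)/(5 + 3) = -4/8 = -4*⅛ = -½ ≈ -0.50000)
M(n) = 1 - 4/n
f(X, W) = W
(-98 + f(M(o), 1 + 4))² = (-98 + (1 + 4))² = (-98 + 5)² = (-93)² = 8649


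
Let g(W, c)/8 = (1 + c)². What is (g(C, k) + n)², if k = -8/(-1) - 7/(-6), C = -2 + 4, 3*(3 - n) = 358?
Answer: 40896025/81 ≈ 5.0489e+5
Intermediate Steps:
n = -349/3 (n = 3 - ⅓*358 = 3 - 358/3 = -349/3 ≈ -116.33)
C = 2
k = 55/6 (k = -8*(-1) - 7*(-⅙) = 8 + 7/6 = 55/6 ≈ 9.1667)
g(W, c) = 8*(1 + c)²
(g(C, k) + n)² = (8*(1 + 55/6)² - 349/3)² = (8*(61/6)² - 349/3)² = (8*(3721/36) - 349/3)² = (7442/9 - 349/3)² = (6395/9)² = 40896025/81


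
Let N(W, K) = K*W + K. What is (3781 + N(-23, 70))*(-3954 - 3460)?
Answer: -16614774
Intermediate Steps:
N(W, K) = K + K*W
(3781 + N(-23, 70))*(-3954 - 3460) = (3781 + 70*(1 - 23))*(-3954 - 3460) = (3781 + 70*(-22))*(-7414) = (3781 - 1540)*(-7414) = 2241*(-7414) = -16614774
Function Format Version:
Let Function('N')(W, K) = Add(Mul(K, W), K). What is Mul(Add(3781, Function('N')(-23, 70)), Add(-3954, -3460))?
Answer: -16614774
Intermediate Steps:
Function('N')(W, K) = Add(K, Mul(K, W))
Mul(Add(3781, Function('N')(-23, 70)), Add(-3954, -3460)) = Mul(Add(3781, Mul(70, Add(1, -23))), Add(-3954, -3460)) = Mul(Add(3781, Mul(70, -22)), -7414) = Mul(Add(3781, -1540), -7414) = Mul(2241, -7414) = -16614774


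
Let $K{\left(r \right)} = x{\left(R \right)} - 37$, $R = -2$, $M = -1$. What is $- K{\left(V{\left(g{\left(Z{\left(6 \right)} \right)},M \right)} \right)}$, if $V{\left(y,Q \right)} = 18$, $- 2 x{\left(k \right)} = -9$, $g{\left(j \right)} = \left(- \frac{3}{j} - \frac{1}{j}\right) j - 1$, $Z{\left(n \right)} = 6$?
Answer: $\frac{65}{2} \approx 32.5$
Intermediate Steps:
$g{\left(j \right)} = -5$ ($g{\left(j \right)} = - \frac{4}{j} j - 1 = -4 - 1 = -5$)
$x{\left(k \right)} = \frac{9}{2}$ ($x{\left(k \right)} = \left(- \frac{1}{2}\right) \left(-9\right) = \frac{9}{2}$)
$K{\left(r \right)} = - \frac{65}{2}$ ($K{\left(r \right)} = \frac{9}{2} - 37 = - \frac{65}{2}$)
$- K{\left(V{\left(g{\left(Z{\left(6 \right)} \right)},M \right)} \right)} = \left(-1\right) \left(- \frac{65}{2}\right) = \frac{65}{2}$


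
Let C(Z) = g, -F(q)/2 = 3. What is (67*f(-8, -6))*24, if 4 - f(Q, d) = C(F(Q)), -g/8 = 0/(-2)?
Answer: 6432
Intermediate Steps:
g = 0 (g = -0/(-2) = -0*(-1)/2 = -8*0 = 0)
F(q) = -6 (F(q) = -2*3 = -6)
C(Z) = 0
f(Q, d) = 4 (f(Q, d) = 4 - 1*0 = 4 + 0 = 4)
(67*f(-8, -6))*24 = (67*4)*24 = 268*24 = 6432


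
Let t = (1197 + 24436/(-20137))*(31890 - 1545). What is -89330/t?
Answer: -359767642/146138807157 ≈ -0.0024618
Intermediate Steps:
t = 730694035785/20137 (t = (1197 + 24436*(-1/20137))*30345 = (1197 - 24436/20137)*30345 = (24079553/20137)*30345 = 730694035785/20137 ≈ 3.6286e+7)
-89330/t = -89330/730694035785/20137 = -89330*20137/730694035785 = -359767642/146138807157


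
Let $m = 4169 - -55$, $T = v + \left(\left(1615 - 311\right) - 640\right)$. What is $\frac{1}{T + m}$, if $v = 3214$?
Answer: $\frac{1}{8102} \approx 0.00012343$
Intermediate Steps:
$T = 3878$ ($T = 3214 + \left(\left(1615 - 311\right) - 640\right) = 3214 + \left(1304 - 640\right) = 3214 + 664 = 3878$)
$m = 4224$ ($m = 4169 + 55 = 4224$)
$\frac{1}{T + m} = \frac{1}{3878 + 4224} = \frac{1}{8102}$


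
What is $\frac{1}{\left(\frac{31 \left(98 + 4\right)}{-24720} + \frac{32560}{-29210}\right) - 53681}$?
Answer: $- \frac{12034520}{646040022207} \approx -1.8628 \cdot 10^{-5}$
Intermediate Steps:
$\frac{1}{\left(\frac{31 \left(98 + 4\right)}{-24720} + \frac{32560}{-29210}\right) - 53681} = \frac{1}{\left(31 \cdot 102 \left(- \frac{1}{24720}\right) + 32560 \left(- \frac{1}{29210}\right)\right) - 53681} = \frac{1}{\left(3162 \left(- \frac{1}{24720}\right) - \frac{3256}{2921}\right) - 53681} = \frac{1}{\left(- \frac{527}{4120} - \frac{3256}{2921}\right) - 53681} = \frac{1}{- \frac{14954087}{12034520} - 53681} = \frac{1}{- \frac{646040022207}{12034520}} = - \frac{12034520}{646040022207}$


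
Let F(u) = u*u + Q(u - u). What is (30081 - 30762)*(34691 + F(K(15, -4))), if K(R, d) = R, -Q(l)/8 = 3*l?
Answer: -23777796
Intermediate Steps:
Q(l) = -24*l
F(u) = u**2 (F(u) = u*u - 24*(u - u) = u**2 - 24*0 = u**2 + 0 = u**2)
(30081 - 30762)*(34691 + F(K(15, -4))) = (30081 - 30762)*(34691 + 15**2) = -681*(34691 + 225) = -681*34916 = -23777796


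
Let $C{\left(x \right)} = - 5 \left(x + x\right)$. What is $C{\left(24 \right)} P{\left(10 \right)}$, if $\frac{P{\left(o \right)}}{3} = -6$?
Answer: $4320$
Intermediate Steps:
$C{\left(x \right)} = - 10 x$ ($C{\left(x \right)} = - 5 \cdot 2 x = - 10 x$)
$P{\left(o \right)} = -18$ ($P{\left(o \right)} = 3 \left(-6\right) = -18$)
$C{\left(24 \right)} P{\left(10 \right)} = \left(-10\right) 24 \left(-18\right) = \left(-240\right) \left(-18\right) = 4320$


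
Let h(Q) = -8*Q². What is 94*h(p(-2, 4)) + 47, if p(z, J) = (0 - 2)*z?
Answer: -11985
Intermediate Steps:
p(z, J) = -2*z
94*h(p(-2, 4)) + 47 = 94*(-8*(-2*(-2))²) + 47 = 94*(-8*4²) + 47 = 94*(-8*16) + 47 = 94*(-128) + 47 = -12032 + 47 = -11985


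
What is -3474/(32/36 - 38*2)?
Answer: 15633/338 ≈ 46.251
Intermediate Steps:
-3474/(32/36 - 38*2) = -3474/(32*(1/36) - 76) = -3474/(8/9 - 76) = -3474/(-676/9) = -3474*(-9/676) = 15633/338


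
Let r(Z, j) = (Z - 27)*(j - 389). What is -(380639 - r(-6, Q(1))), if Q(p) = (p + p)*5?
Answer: -368132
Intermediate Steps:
Q(p) = 10*p (Q(p) = (2*p)*5 = 10*p)
r(Z, j) = (-389 + j)*(-27 + Z) (r(Z, j) = (-27 + Z)*(-389 + j) = (-389 + j)*(-27 + Z))
-(380639 - r(-6, Q(1))) = -(380639 - (10503 - 389*(-6) - 270 - 60)) = -(380639 - (10503 + 2334 - 27*10 - 6*10)) = -(380639 - (10503 + 2334 - 270 - 60)) = -(380639 - 1*12507) = -(380639 - 12507) = -1*368132 = -368132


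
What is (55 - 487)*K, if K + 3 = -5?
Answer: 3456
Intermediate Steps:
K = -8 (K = -3 - 5 = -8)
(55 - 487)*K = (55 - 487)*(-8) = -432*(-8) = 3456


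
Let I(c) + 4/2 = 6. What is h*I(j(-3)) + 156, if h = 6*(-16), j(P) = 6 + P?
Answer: -228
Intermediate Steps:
I(c) = 4 (I(c) = -2 + 6 = 4)
h = -96
h*I(j(-3)) + 156 = -96*4 + 156 = -384 + 156 = -228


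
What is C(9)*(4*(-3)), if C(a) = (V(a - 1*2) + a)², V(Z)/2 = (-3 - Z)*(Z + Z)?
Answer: -881292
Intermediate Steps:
V(Z) = 4*Z*(-3 - Z) (V(Z) = 2*((-3 - Z)*(Z + Z)) = 2*((-3 - Z)*(2*Z)) = 2*(2*Z*(-3 - Z)) = 4*Z*(-3 - Z))
C(a) = (a - 4*(1 + a)*(-2 + a))² (C(a) = (-4*(a - 1*2)*(3 + (a - 1*2)) + a)² = (-4*(a - 2)*(3 + (a - 2)) + a)² = (-4*(-2 + a)*(3 + (-2 + a)) + a)² = (-4*(-2 + a)*(1 + a) + a)² = (-4*(1 + a)*(-2 + a) + a)² = (a - 4*(1 + a)*(-2 + a))²)
C(9)*(4*(-3)) = (9 - 4*(1 + 9)*(-2 + 9))²*(4*(-3)) = (9 - 4*10*7)²*(-12) = (9 - 280)²*(-12) = (-271)²*(-12) = 73441*(-12) = -881292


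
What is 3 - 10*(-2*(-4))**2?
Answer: -637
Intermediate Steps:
3 - 10*(-2*(-4))**2 = 3 - 10*8**2 = 3 - 10*64 = 3 - 640 = -637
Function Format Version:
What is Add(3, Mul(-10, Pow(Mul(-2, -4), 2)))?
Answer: -637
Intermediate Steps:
Add(3, Mul(-10, Pow(Mul(-2, -4), 2))) = Add(3, Mul(-10, Pow(8, 2))) = Add(3, Mul(-10, 64)) = Add(3, -640) = -637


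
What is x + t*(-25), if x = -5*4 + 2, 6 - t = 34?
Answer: 682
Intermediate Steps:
t = -28 (t = 6 - 1*34 = 6 - 34 = -28)
x = -18 (x = -20 + 2 = -18)
x + t*(-25) = -18 - 28*(-25) = -18 + 700 = 682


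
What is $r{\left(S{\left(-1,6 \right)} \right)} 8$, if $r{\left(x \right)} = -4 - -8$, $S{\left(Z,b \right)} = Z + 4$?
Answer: $32$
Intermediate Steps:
$S{\left(Z,b \right)} = 4 + Z$
$r{\left(x \right)} = 4$ ($r{\left(x \right)} = -4 + 8 = 4$)
$r{\left(S{\left(-1,6 \right)} \right)} 8 = 4 \cdot 8 = 32$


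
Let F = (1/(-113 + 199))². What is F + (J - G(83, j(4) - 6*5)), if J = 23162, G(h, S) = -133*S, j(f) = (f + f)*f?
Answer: 173273489/7396 ≈ 23428.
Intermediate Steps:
j(f) = 2*f² (j(f) = (2*f)*f = 2*f²)
F = 1/7396 (F = (1/86)² = 1/7396 ≈ 0.00013521)
F + (J - G(83, j(4) - 6*5)) = 1/7396 + (23162 - (-133)*(2*4² - 6*5)) = 1/7396 + (23162 - (-133)*(2*16 - 30)) = 1/7396 + (23162 - (-133)*(32 - 30)) = 1/7396 + (23162 - (-133)*2) = 1/7396 + (23162 - 1*(-266)) = 1/7396 + (23162 + 266) = 1/7396 + 23428 = 173273489/7396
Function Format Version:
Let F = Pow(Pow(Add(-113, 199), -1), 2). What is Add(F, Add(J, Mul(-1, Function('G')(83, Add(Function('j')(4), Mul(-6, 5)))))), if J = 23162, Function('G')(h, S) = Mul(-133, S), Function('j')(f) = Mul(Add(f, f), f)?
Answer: Rational(173273489, 7396) ≈ 23428.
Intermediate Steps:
Function('j')(f) = Mul(2, Pow(f, 2)) (Function('j')(f) = Mul(Mul(2, f), f) = Mul(2, Pow(f, 2)))
F = Rational(1, 7396) (F = Pow(Pow(86, -1), 2) = Pow(Rational(1, 86), 2) = Rational(1, 7396) ≈ 0.00013521)
Add(F, Add(J, Mul(-1, Function('G')(83, Add(Function('j')(4), Mul(-6, 5)))))) = Add(Rational(1, 7396), Add(23162, Mul(-1, Mul(-133, Add(Mul(2, Pow(4, 2)), Mul(-6, 5)))))) = Add(Rational(1, 7396), Add(23162, Mul(-1, Mul(-133, Add(Mul(2, 16), -30))))) = Add(Rational(1, 7396), Add(23162, Mul(-1, Mul(-133, Add(32, -30))))) = Add(Rational(1, 7396), Add(23162, Mul(-1, Mul(-133, 2)))) = Add(Rational(1, 7396), Add(23162, Mul(-1, -266))) = Add(Rational(1, 7396), Add(23162, 266)) = Add(Rational(1, 7396), 23428) = Rational(173273489, 7396)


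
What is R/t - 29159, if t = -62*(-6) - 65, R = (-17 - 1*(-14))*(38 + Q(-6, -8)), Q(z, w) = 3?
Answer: -8951936/307 ≈ -29159.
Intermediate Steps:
R = -123 (R = (-17 - 1*(-14))*(38 + 3) = (-17 + 14)*41 = -3*41 = -123)
t = 307 (t = 372 - 65 = 307)
R/t - 29159 = -123/307 - 29159 = -8951936/307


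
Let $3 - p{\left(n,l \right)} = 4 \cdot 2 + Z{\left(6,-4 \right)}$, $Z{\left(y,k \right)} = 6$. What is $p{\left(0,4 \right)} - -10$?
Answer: $-1$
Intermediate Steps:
$p{\left(n,l \right)} = -11$ ($p{\left(n,l \right)} = 3 - \left(4 \cdot 2 + 6\right) = 3 - \left(8 + 6\right) = 3 - 14 = -11$)
$p{\left(0,4 \right)} - -10 = -11 - -10 = -11 + 10 = -1$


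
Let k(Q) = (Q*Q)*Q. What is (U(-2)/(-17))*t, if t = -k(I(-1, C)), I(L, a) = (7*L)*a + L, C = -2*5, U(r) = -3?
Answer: -985527/17 ≈ -57972.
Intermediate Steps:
C = -10
I(L, a) = L + 7*L*a (I(L, a) = 7*L*a + L = L + 7*L*a)
k(Q) = Q**3 (k(Q) = Q**2*Q = Q**3)
t = -328509 (t = -(-(1 + 7*(-10)))**3 = -(-(1 - 70))**3 = -(-1*(-69))**3 = -1*69**3 = -1*328509 = -328509)
(U(-2)/(-17))*t = -3/(-17)*(-328509) = -3*(-1/17)*(-328509) = (3/17)*(-328509) = -985527/17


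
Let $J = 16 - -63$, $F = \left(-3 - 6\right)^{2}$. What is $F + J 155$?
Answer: $12326$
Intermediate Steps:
$F = 81$ ($F = \left(-9\right)^{2} = 81$)
$J = 79$ ($J = 16 + 63 = 79$)
$F + J 155 = 81 + 79 \cdot 155 = 81 + 12245 = 12326$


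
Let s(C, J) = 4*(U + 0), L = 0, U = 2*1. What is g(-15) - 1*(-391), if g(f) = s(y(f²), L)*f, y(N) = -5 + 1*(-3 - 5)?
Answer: 271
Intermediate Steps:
U = 2
y(N) = -13 (y(N) = -5 + 1*(-8) = -5 - 8 = -13)
s(C, J) = 8 (s(C, J) = 4*(2 + 0) = 4*2 = 8)
g(f) = 8*f
g(-15) - 1*(-391) = 8*(-15) - 1*(-391) = -120 + 391 = 271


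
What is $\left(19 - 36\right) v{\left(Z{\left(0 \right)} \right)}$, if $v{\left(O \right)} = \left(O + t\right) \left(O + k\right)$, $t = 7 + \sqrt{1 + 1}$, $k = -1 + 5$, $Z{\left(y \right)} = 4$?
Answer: $-1496 - 136 \sqrt{2} \approx -1688.3$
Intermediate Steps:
$k = 4$
$t = 7 + \sqrt{2} \approx 8.4142$
$v{\left(O \right)} = \left(4 + O\right) \left(7 + O + \sqrt{2}\right)$ ($v{\left(O \right)} = \left(O + \left(7 + \sqrt{2}\right)\right) \left(O + 4\right) = \left(7 + O + \sqrt{2}\right) \left(4 + O\right) = \left(4 + O\right) \left(7 + O + \sqrt{2}\right)$)
$\left(19 - 36\right) v{\left(Z{\left(0 \right)} \right)} = \left(19 - 36\right) \left(28 + 4^{2} + 4 \sqrt{2} + 11 \cdot 4 + 4 \sqrt{2}\right) = - 17 \left(28 + 16 + 4 \sqrt{2} + 44 + 4 \sqrt{2}\right) = - 17 \left(88 + 8 \sqrt{2}\right) = -1496 - 136 \sqrt{2}$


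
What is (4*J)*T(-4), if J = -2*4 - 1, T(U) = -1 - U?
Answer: -108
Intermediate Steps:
J = -9 (J = -8 - 1 = -9)
(4*J)*T(-4) = (4*(-9))*(-1 - 1*(-4)) = -36*(-1 + 4) = -36*3 = -108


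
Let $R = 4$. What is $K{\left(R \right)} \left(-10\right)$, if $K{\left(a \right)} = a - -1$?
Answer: $-50$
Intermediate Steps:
$K{\left(a \right)} = 1 + a$ ($K{\left(a \right)} = a + 1 = 1 + a$)
$K{\left(R \right)} \left(-10\right) = \left(1 + 4\right) \left(-10\right) = 5 \left(-10\right) = -50$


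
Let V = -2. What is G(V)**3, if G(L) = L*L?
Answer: 64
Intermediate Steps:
G(L) = L**2
G(V)**3 = ((-2)**2)**3 = 4**3 = 64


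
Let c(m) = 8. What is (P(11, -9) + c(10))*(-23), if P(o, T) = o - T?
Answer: -644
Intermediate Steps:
(P(11, -9) + c(10))*(-23) = ((11 - 1*(-9)) + 8)*(-23) = ((11 + 9) + 8)*(-23) = (20 + 8)*(-23) = 28*(-23) = -644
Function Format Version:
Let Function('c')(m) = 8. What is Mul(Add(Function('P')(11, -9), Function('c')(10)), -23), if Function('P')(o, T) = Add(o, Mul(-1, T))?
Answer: -644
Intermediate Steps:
Mul(Add(Function('P')(11, -9), Function('c')(10)), -23) = Mul(Add(Add(11, Mul(-1, -9)), 8), -23) = Mul(Add(Add(11, 9), 8), -23) = Mul(Add(20, 8), -23) = Mul(28, -23) = -644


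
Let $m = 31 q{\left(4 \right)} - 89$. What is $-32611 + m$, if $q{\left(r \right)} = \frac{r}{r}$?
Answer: $-32669$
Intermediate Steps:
$q{\left(r \right)} = 1$
$m = -58$ ($m = 31 \cdot 1 - 89 = 31 - 89 = -58$)
$-32611 + m = -32611 - 58 = -32669$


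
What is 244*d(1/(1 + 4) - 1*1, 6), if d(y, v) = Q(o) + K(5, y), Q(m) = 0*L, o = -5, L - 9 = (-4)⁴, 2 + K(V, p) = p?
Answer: -3416/5 ≈ -683.20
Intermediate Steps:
K(V, p) = -2 + p
L = 265 (L = 9 + (-4)⁴ = 9 + 256 = 265)
Q(m) = 0 (Q(m) = 0*265 = 0)
d(y, v) = -2 + y (d(y, v) = 0 + (-2 + y) = -2 + y)
244*d(1/(1 + 4) - 1*1, 6) = 244*(-2 + (1/(1 + 4) - 1*1)) = 244*(-2 + (1/5 - 1)) = 244*(-2 + (⅕ - 1)) = 244*(-2 - ⅘) = 244*(-14/5) = -3416/5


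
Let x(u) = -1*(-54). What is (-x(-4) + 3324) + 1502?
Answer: 4772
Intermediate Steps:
x(u) = 54
(-x(-4) + 3324) + 1502 = (-1*54 + 3324) + 1502 = (-54 + 3324) + 1502 = 3270 + 1502 = 4772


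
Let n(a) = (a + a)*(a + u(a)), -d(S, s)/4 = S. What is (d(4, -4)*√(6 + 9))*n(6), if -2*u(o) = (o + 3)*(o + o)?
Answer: 9216*√15 ≈ 35693.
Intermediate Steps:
u(o) = -o*(3 + o) (u(o) = -(o + 3)*(o + o)/2 = -(3 + o)*2*o/2 = -o*(3 + o))
d(S, s) = -4*S
n(a) = 2*a*(a - a*(3 + a)) (n(a) = (a + a)*(a - a*(3 + a)) = (2*a)*(a - a*(3 + a)) = 2*a*(a - a*(3 + a)))
(d(4, -4)*√(6 + 9))*n(6) = ((-4*4)*√(6 + 9))*(-2*6²*(2 + 6)) = (-16*√15)*(-2*36*8) = -16*√15*(-576) = 9216*√15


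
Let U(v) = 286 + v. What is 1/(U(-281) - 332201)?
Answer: -1/332196 ≈ -3.0103e-6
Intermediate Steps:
1/(U(-281) - 332201) = 1/((286 - 281) - 332201) = 1/(5 - 332201) = 1/(-332196) = -1/332196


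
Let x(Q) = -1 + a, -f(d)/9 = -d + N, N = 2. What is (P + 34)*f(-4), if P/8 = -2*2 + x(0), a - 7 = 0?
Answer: -2700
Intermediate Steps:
a = 7 (a = 7 + 0 = 7)
f(d) = -18 + 9*d (f(d) = -9*(-d + 2) = -9*(2 - d) = -18 + 9*d)
x(Q) = 6 (x(Q) = -1 + 7 = 6)
P = 16 (P = 8*(-2*2 + 6) = 8*(-4 + 6) = 8*2 = 16)
(P + 34)*f(-4) = (16 + 34)*(-18 + 9*(-4)) = 50*(-18 - 36) = 50*(-54) = -2700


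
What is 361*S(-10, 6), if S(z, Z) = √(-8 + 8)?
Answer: 0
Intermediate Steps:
S(z, Z) = 0 (S(z, Z) = √0 = 0)
361*S(-10, 6) = 361*0 = 0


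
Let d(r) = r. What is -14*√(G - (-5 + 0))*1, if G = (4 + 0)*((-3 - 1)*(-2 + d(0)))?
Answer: -14*√37 ≈ -85.159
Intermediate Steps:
G = 32 (G = (4 + 0)*((-3 - 1)*(-2 + 0)) = 4*(-4*(-2)) = 4*8 = 32)
-14*√(G - (-5 + 0))*1 = -14*√(32 - (-5 + 0))*1 = -14*√(32 - 1*(-5))*1 = -14*√(32 + 5)*1 = -14*√37*1 = -14*√37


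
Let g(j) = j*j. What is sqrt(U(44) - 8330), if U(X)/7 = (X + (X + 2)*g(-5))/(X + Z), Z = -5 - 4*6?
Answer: 4*I*sqrt(12145)/5 ≈ 88.163*I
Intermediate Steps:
g(j) = j**2
Z = -29 (Z = -5 - 24 = -29)
U(X) = 7*(50 + 26*X)/(-29 + X) (U(X) = 7*((X + (X + 2)*(-5)**2)/(X - 29)) = 7*((X + (2 + X)*25)/(-29 + X)) = 7*((X + (50 + 25*X))/(-29 + X)) = 7*((50 + 26*X)/(-29 + X)) = 7*(50 + 26*X)/(-29 + X))
sqrt(U(44) - 8330) = sqrt(14*(25 + 13*44)/(-29 + 44) - 8330) = sqrt(14*(25 + 572)/15 - 8330) = sqrt(14*(1/15)*597 - 8330) = sqrt(2786/5 - 8330) = sqrt(-38864/5) = 4*I*sqrt(12145)/5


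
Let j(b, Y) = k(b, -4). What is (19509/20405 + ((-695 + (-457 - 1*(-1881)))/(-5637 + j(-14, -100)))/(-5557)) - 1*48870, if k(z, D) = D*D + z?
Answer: -178429521088470/3651176837 ≈ -48869.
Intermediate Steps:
k(z, D) = z + D**2 (k(z, D) = D**2 + z = z + D**2)
j(b, Y) = 16 + b (j(b, Y) = b + (-4)**2 = b + 16 = 16 + b)
(19509/20405 + ((-695 + (-457 - 1*(-1881)))/(-5637 + j(-14, -100)))/(-5557)) - 1*48870 = (19509/20405 + ((-695 + (-457 - 1*(-1881)))/(-5637 + (16 - 14)))/(-5557)) - 1*48870 = (19509*(1/20405) + ((-695 + (-457 + 1881))/(-5637 + 2))*(-1/5557)) - 48870 = (2787/2915 + ((-695 + 1424)/(-5635))*(-1/5557)) - 48870 = (2787/2915 + (729*(-1/5635))*(-1/5557)) - 48870 = (2787/2915 - 729/5635*(-1/5557)) - 48870 = (2787/2915 + 729/31313695) - 48870 = 3490935720/3651176837 - 48870 = -178429521088470/3651176837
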